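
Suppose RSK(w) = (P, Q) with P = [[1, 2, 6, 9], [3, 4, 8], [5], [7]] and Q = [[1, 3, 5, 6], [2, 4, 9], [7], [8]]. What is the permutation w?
Reverse the RSK construction: for i from n down to 1, find the cell of Q containing i, remove the entry at that cell from P, and reverse-bump it up through P; the value ejected from row 1 is w(i).

Step i=9: Q has 9 at row 2, column 3; remove 8 from row 2 of P and reverse-bump: 8 enters row 1 and ejects 6. So w(9) = 6. P is now [[1, 2, 8, 9], [3, 4], [5], [7]].
Step i=8: Q has 8 at row 4, column 1; remove 7 from row 4 of P and reverse-bump: 7 enters row 3 and ejects 5; 5 enters row 2 and ejects 4; 4 enters row 1 and ejects 2. So w(8) = 2. P is now [[1, 4, 8, 9], [3, 5], [7]].
Step i=7: Q has 7 at row 3, column 1; remove 7 from row 3 of P and reverse-bump: 7 enters row 2 and ejects 5; 5 enters row 1 and ejects 4. So w(7) = 4. P is now [[1, 5, 8, 9], [3, 7]].
Step i=6: Q has 6 at row 1, column 4; remove that cell from P, ejecting 9. So w(6) = 9. P is now [[1, 5, 8], [3, 7]].
Step i=5: Q has 5 at row 1, column 3; remove that cell from P, ejecting 8. So w(5) = 8. P is now [[1, 5], [3, 7]].
Step i=4: Q has 4 at row 2, column 2; remove 7 from row 2 of P and reverse-bump: 7 enters row 1 and ejects 5. So w(4) = 5. P is now [[1, 7], [3]].
Step i=3: Q has 3 at row 1, column 2; remove that cell from P, ejecting 7. So w(3) = 7. P is now [[1], [3]].
Step i=2: Q has 2 at row 2, column 1; remove 3 from row 2 of P and reverse-bump: 3 enters row 1 and ejects 1. So w(2) = 1. P is now [[3]].
Step i=1: Q has 1 at row 1, column 1; remove that cell from P, ejecting 3. So w(1) = 3. P is now [].

So w = 3 1 7 5 8 9 4 2 6.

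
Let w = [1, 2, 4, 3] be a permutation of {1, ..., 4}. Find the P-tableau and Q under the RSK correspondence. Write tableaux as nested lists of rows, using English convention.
Insert each entry of the permutation into P by Schensted row insertion, recording in Q the position of each new cell.

Insert 1: appended to row 1. P = [[1]].
Insert 2: appended to row 1. P = [[1, 2]].
Insert 4: appended to row 1. P = [[1, 2, 4]].
Insert 3: 3 bumps 4 from row 1; 4 starts row 2. P = [[1, 2, 3], [4]].

So P = [[1, 2, 3], [4]], Q = [[1, 2, 3], [4]].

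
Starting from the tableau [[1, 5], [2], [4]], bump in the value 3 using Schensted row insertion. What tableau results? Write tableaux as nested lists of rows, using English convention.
In row 1, 3 replaces 5 (the leftmost entry greater than 3); 5 is bumped to row 2. 5 is appended to row 2. The new tableau is [[1, 3], [2, 5], [4]].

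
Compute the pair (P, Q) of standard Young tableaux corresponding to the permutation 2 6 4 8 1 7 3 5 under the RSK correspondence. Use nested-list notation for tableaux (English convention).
P = [[1, 3, 5], [2, 4, 7], [6, 8]], Q = [[1, 2, 4], [3, 6, 8], [5, 7]]

Insert each entry of the permutation into P by Schensted row insertion, recording in Q the position of each new cell.

Insert 2: appended to row 1. P = [[2]], Q = [[1]].
Insert 6: appended to row 1. P = [[2, 6]], Q = [[1, 2]].
Insert 4: 4 bumps 6 from row 1; 6 starts row 2. P = [[2, 4], [6]], Q = [[1, 2], [3]].
Insert 8: appended to row 1. P = [[2, 4, 8], [6]], Q = [[1, 2, 4], [3]].
Insert 1: 1 bumps 2 from row 1; 2 bumps 6 from row 2; 6 starts row 3. P = [[1, 4, 8], [2], [6]], Q = [[1, 2, 4], [3], [5]].
Insert 7: 7 bumps 8 from row 1; 8 appends to row 2. P = [[1, 4, 7], [2, 8], [6]], Q = [[1, 2, 4], [3, 6], [5]].
Insert 3: 3 bumps 4 from row 1; 4 bumps 8 from row 2; 8 appends to row 3. P = [[1, 3, 7], [2, 4], [6, 8]], Q = [[1, 2, 4], [3, 6], [5, 7]].
Insert 5: 5 bumps 7 from row 1; 7 appends to row 2. P = [[1, 3, 5], [2, 4, 7], [6, 8]], Q = [[1, 2, 4], [3, 6, 8], [5, 7]].

So P = [[1, 3, 5], [2, 4, 7], [6, 8]], Q = [[1, 2, 4], [3, 6, 8], [5, 7]].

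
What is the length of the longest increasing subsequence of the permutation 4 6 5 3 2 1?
2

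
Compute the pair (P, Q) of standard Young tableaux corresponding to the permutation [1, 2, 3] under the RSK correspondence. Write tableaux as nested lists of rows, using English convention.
P = [[1, 2, 3]], Q = [[1, 2, 3]]

Insert each entry of the permutation into P by Schensted row insertion, recording in Q the position of each new cell.

Insert 1: appended to row 1. P = [[1]].
Insert 2: appended to row 1. P = [[1, 2]].
Insert 3: appended to row 1. P = [[1, 2, 3]].

So P = [[1, 2, 3]], Q = [[1, 2, 3]].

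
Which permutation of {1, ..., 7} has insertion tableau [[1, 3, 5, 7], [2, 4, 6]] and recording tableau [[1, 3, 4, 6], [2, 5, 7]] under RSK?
Reverse RSK: for i = n, n-1, ..., 1, locate i in Q, remove the corresponding corner cell from P, and reverse-bump its entry up through P; the value ejected from row 1 is w(i).

So w = 2 1 4 6 3 7 5.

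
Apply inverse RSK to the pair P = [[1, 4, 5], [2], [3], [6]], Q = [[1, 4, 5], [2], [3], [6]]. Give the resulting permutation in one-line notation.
Reverse the RSK construction: for i from n down to 1, find the cell of Q containing i, remove the entry at that cell from P, and reverse-bump it up through P; the value ejected from row 1 is w(i).

Step i=6: Q has 6 at row 4, column 1; remove 6 from row 4 of P and reverse-bump: 6 enters row 3 and ejects 3; 3 enters row 2 and ejects 2; 2 enters row 1 and ejects 1. So w(6) = 1. P is now [[2, 4, 5], [3], [6]].
Step i=5: Q has 5 at row 1, column 3; remove that cell from P, ejecting 5. So w(5) = 5. P is now [[2, 4], [3], [6]].
Step i=4: Q has 4 at row 1, column 2; remove that cell from P, ejecting 4. So w(4) = 4. P is now [[2], [3], [6]].
Step i=3: Q has 3 at row 3, column 1; remove 6 from row 3 of P and reverse-bump: 6 enters row 2 and ejects 3; 3 enters row 1 and ejects 2. So w(3) = 2. P is now [[3], [6]].
Step i=2: Q has 2 at row 2, column 1; remove 6 from row 2 of P and reverse-bump: 6 enters row 1 and ejects 3. So w(2) = 3. P is now [[6]].
Step i=1: Q has 1 at row 1, column 1; remove that cell from P, ejecting 6. So w(1) = 6. P is now [].

So w = 6 3 2 4 5 1.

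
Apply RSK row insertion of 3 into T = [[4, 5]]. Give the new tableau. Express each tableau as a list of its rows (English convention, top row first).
In row 1, 3 replaces 4 (the leftmost entry greater than 3); 4 is bumped to row 2. 4 starts a new row 2. The new tableau is [[3, 5], [4]].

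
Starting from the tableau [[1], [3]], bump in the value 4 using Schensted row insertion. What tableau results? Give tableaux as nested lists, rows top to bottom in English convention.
[[1, 4], [3]]

4 is larger than every entry of row 1, so it is appended to row 1. The new tableau is [[1, 4], [3]].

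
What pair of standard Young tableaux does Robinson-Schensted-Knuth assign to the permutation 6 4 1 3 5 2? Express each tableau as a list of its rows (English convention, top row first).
P = [[1, 2, 5], [3], [4], [6]], Q = [[1, 4, 5], [2], [3], [6]]

Insert each entry of the permutation into P by Schensted row insertion, recording in Q the position of each new cell.

Insert 6: appended to row 1. P = [[6]], Q = [[1]].
Insert 4: 4 bumps 6 from row 1; 6 starts row 2. P = [[4], [6]], Q = [[1], [2]].
Insert 1: 1 bumps 4 from row 1; 4 bumps 6 from row 2; 6 starts row 3. P = [[1], [4], [6]], Q = [[1], [2], [3]].
Insert 3: appended to row 1. P = [[1, 3], [4], [6]], Q = [[1, 4], [2], [3]].
Insert 5: appended to row 1. P = [[1, 3, 5], [4], [6]], Q = [[1, 4, 5], [2], [3]].
Insert 2: 2 bumps 3 from row 1; 3 bumps 4 from row 2; 4 bumps 6 from row 3; 6 starts row 4. P = [[1, 2, 5], [3], [4], [6]], Q = [[1, 4, 5], [2], [3], [6]].

So P = [[1, 2, 5], [3], [4], [6]], Q = [[1, 4, 5], [2], [3], [6]].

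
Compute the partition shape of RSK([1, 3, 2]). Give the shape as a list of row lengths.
[2, 1]

Row-insert each entry into an empty tableau.

After inserting 1: P = [[1]].
After inserting 3: P = [[1, 3]].
After inserting 2: P = [[1, 2], [3]].

The final insertion tableau P = [[1, 2], [3]] has shape [2, 1].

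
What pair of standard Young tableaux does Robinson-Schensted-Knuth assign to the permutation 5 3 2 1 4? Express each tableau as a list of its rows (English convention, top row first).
Insert each entry of the permutation into P by Schensted row insertion, recording in Q the position of each new cell.

Insert 5: appended to row 1. P = [[5]].
Insert 3: 3 bumps 5 from row 1; 5 starts row 2. P = [[3], [5]].
Insert 2: 2 bumps 3 from row 1; 3 bumps 5 from row 2; 5 starts row 3. P = [[2], [3], [5]].
Insert 1: 1 bumps 2 from row 1; 2 bumps 3 from row 2; 3 bumps 5 from row 3; 5 starts row 4. P = [[1], [2], [3], [5]].
Insert 4: appended to row 1. P = [[1, 4], [2], [3], [5]].

So P = [[1, 4], [2], [3], [5]], Q = [[1, 5], [2], [3], [4]].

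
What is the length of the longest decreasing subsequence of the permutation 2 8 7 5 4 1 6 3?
5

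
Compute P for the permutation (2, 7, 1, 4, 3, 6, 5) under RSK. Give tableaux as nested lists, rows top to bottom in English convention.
Insert 2: appended to row 1. P = [[2]].
Insert 7: appended to row 1. P = [[2, 7]].
Insert 1: 1 bumps 2 from row 1; 2 starts row 2. P = [[1, 7], [2]].
Insert 4: 4 bumps 7 from row 1; 7 appends to row 2. P = [[1, 4], [2, 7]].
Insert 3: 3 bumps 4 from row 1; 4 bumps 7 from row 2; 7 starts row 3. P = [[1, 3], [2, 4], [7]].
Insert 6: appended to row 1. P = [[1, 3, 6], [2, 4], [7]].
Insert 5: 5 bumps 6 from row 1; 6 appends to row 2. P = [[1, 3, 5], [2, 4, 6], [7]].

So P = [[1, 3, 5], [2, 4, 6], [7]].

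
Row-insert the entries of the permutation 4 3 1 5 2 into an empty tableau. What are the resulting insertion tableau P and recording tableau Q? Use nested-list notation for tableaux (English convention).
Insert each entry of the permutation into P by Schensted row insertion, recording in Q the position of each new cell.

Insert 4: appended to row 1. P = [[4]].
Insert 3: 3 bumps 4 from row 1; 4 starts row 2. P = [[3], [4]].
Insert 1: 1 bumps 3 from row 1; 3 bumps 4 from row 2; 4 starts row 3. P = [[1], [3], [4]].
Insert 5: appended to row 1. P = [[1, 5], [3], [4]].
Insert 2: 2 bumps 5 from row 1; 5 appends to row 2. P = [[1, 2], [3, 5], [4]].

So P = [[1, 2], [3, 5], [4]], Q = [[1, 4], [2, 5], [3]].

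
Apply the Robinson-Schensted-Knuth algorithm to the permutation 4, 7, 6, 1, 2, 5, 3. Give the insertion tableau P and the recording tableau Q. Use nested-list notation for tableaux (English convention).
P = [[1, 2, 3], [4, 5], [6], [7]], Q = [[1, 2, 6], [3, 5], [4], [7]]

Insert each entry of the permutation into P by Schensted row insertion, recording in Q the position of each new cell.

After inserting 4: P = [[4]].
After inserting 7: P = [[4, 7]].
After inserting 6: P = [[4, 6], [7]].
After inserting 1: P = [[1, 6], [4], [7]].
After inserting 2: P = [[1, 2], [4, 6], [7]].
After inserting 5: P = [[1, 2, 5], [4, 6], [7]].
After inserting 3: P = [[1, 2, 3], [4, 5], [6], [7]].

So P = [[1, 2, 3], [4, 5], [6], [7]], Q = [[1, 2, 6], [3, 5], [4], [7]].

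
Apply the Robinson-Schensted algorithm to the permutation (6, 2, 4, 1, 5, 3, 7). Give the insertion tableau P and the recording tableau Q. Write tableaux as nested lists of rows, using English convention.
Insert each entry of the permutation into P by Schensted row insertion, recording in Q the position of each new cell.

Insert 6: appended to row 1. P = [[6]].
Insert 2: 2 bumps 6 from row 1; 6 starts row 2. P = [[2], [6]].
Insert 4: appended to row 1. P = [[2, 4], [6]].
Insert 1: 1 bumps 2 from row 1; 2 bumps 6 from row 2; 6 starts row 3. P = [[1, 4], [2], [6]].
Insert 5: appended to row 1. P = [[1, 4, 5], [2], [6]].
Insert 3: 3 bumps 4 from row 1; 4 appends to row 2. P = [[1, 3, 5], [2, 4], [6]].
Insert 7: appended to row 1. P = [[1, 3, 5, 7], [2, 4], [6]].

So P = [[1, 3, 5, 7], [2, 4], [6]], Q = [[1, 3, 5, 7], [2, 6], [4]].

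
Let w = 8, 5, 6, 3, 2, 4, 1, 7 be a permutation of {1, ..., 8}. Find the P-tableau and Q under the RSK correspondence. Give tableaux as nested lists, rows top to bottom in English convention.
Insert each entry of the permutation into P by Schensted row insertion, recording in Q the position of each new cell.

Insert 8: appended to row 1. P = [[8]].
Insert 5: 5 bumps 8 from row 1; 8 starts row 2. P = [[5], [8]].
Insert 6: appended to row 1. P = [[5, 6], [8]].
Insert 3: 3 bumps 5 from row 1; 5 bumps 8 from row 2; 8 starts row 3. P = [[3, 6], [5], [8]].
Insert 2: 2 bumps 3 from row 1; 3 bumps 5 from row 2; 5 bumps 8 from row 3; 8 starts row 4. P = [[2, 6], [3], [5], [8]].
Insert 4: 4 bumps 6 from row 1; 6 appends to row 2. P = [[2, 4], [3, 6], [5], [8]].
Insert 1: 1 bumps 2 from row 1; 2 bumps 3 from row 2; 3 bumps 5 from row 3; 5 bumps 8 from row 4; 8 starts row 5. P = [[1, 4], [2, 6], [3], [5], [8]].
Insert 7: appended to row 1. P = [[1, 4, 7], [2, 6], [3], [5], [8]].

So P = [[1, 4, 7], [2, 6], [3], [5], [8]], Q = [[1, 3, 8], [2, 6], [4], [5], [7]].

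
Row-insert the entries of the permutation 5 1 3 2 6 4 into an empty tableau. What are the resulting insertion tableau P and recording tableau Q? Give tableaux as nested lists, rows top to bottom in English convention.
Insert each entry of the permutation into P by Schensted row insertion, recording in Q the position of each new cell.

Insert 5: appended to row 1. P = [[5]], Q = [[1]].
Insert 1: 1 bumps 5 from row 1; 5 starts row 2. P = [[1], [5]], Q = [[1], [2]].
Insert 3: appended to row 1. P = [[1, 3], [5]], Q = [[1, 3], [2]].
Insert 2: 2 bumps 3 from row 1; 3 bumps 5 from row 2; 5 starts row 3. P = [[1, 2], [3], [5]], Q = [[1, 3], [2], [4]].
Insert 6: appended to row 1. P = [[1, 2, 6], [3], [5]], Q = [[1, 3, 5], [2], [4]].
Insert 4: 4 bumps 6 from row 1; 6 appends to row 2. P = [[1, 2, 4], [3, 6], [5]], Q = [[1, 3, 5], [2, 6], [4]].

So P = [[1, 2, 4], [3, 6], [5]], Q = [[1, 3, 5], [2, 6], [4]].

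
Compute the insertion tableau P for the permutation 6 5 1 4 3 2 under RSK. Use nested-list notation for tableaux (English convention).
P = [[1, 2], [3], [4], [5], [6]]

Insert 6: appended to row 1. P = [[6]].
Insert 5: 5 bumps 6 from row 1; 6 starts row 2. P = [[5], [6]].
Insert 1: 1 bumps 5 from row 1; 5 bumps 6 from row 2; 6 starts row 3. P = [[1], [5], [6]].
Insert 4: appended to row 1. P = [[1, 4], [5], [6]].
Insert 3: 3 bumps 4 from row 1; 4 bumps 5 from row 2; 5 bumps 6 from row 3; 6 starts row 4. P = [[1, 3], [4], [5], [6]].
Insert 2: 2 bumps 3 from row 1; 3 bumps 4 from row 2; 4 bumps 5 from row 3; 5 bumps 6 from row 4; 6 starts row 5. P = [[1, 2], [3], [4], [5], [6]].

So P = [[1, 2], [3], [4], [5], [6]].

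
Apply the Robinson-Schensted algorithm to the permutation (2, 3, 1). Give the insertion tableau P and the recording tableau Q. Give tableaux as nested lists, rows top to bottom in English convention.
P = [[1, 3], [2]], Q = [[1, 2], [3]]

Insert each entry of the permutation into P by Schensted row insertion, recording in Q the position of each new cell.

Insert 2: appended to row 1. P = [[2]], Q = [[1]].
Insert 3: appended to row 1. P = [[2, 3]], Q = [[1, 2]].
Insert 1: 1 bumps 2 from row 1; 2 starts row 2. P = [[1, 3], [2]], Q = [[1, 2], [3]].

So P = [[1, 3], [2]], Q = [[1, 2], [3]].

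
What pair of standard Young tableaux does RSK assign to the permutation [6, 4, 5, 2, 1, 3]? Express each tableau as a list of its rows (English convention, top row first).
P = [[1, 3], [2, 5], [4], [6]], Q = [[1, 3], [2, 6], [4], [5]]

Insert each entry of the permutation into P by Schensted row insertion, recording in Q the position of each new cell.

After inserting 6: P = [[6]].
After inserting 4: P = [[4], [6]].
After inserting 5: P = [[4, 5], [6]].
After inserting 2: P = [[2, 5], [4], [6]].
After inserting 1: P = [[1, 5], [2], [4], [6]].
After inserting 3: P = [[1, 3], [2, 5], [4], [6]].

So P = [[1, 3], [2, 5], [4], [6]], Q = [[1, 3], [2, 6], [4], [5]].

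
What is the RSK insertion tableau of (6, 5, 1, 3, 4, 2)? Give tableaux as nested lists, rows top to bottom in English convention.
P = [[1, 2, 4], [3], [5], [6]]

Insert 6: appended to row 1. P = [[6]].
Insert 5: 5 bumps 6 from row 1; 6 starts row 2. P = [[5], [6]].
Insert 1: 1 bumps 5 from row 1; 5 bumps 6 from row 2; 6 starts row 3. P = [[1], [5], [6]].
Insert 3: appended to row 1. P = [[1, 3], [5], [6]].
Insert 4: appended to row 1. P = [[1, 3, 4], [5], [6]].
Insert 2: 2 bumps 3 from row 1; 3 bumps 5 from row 2; 5 bumps 6 from row 3; 6 starts row 4. P = [[1, 2, 4], [3], [5], [6]].

So P = [[1, 2, 4], [3], [5], [6]].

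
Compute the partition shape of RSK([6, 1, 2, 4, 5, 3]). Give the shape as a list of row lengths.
Row-insert each entry into an empty tableau.

After inserting 6: P = [[6]].
After inserting 1: P = [[1], [6]].
After inserting 2: P = [[1, 2], [6]].
After inserting 4: P = [[1, 2, 4], [6]].
After inserting 5: P = [[1, 2, 4, 5], [6]].
After inserting 3: P = [[1, 2, 3, 5], [4], [6]].

The final insertion tableau P = [[1, 2, 3, 5], [4], [6]] has shape [4, 1, 1].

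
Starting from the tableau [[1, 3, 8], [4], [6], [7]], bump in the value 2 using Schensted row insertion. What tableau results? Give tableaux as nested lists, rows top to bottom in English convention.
[[1, 2, 8], [3], [4], [6], [7]]

In row 1, 2 replaces 3 (the leftmost entry greater than 2); 3 is bumped to row 2. In row 2, 3 replaces 4 (the leftmost entry greater than 3); 4 is bumped to row 3. In row 3, 4 replaces 6 (the leftmost entry greater than 4); 6 is bumped to row 4. In row 4, 6 replaces 7 (the leftmost entry greater than 6); 7 is bumped to row 5. 7 starts a new row 5. The new tableau is [[1, 2, 8], [3], [4], [6], [7]].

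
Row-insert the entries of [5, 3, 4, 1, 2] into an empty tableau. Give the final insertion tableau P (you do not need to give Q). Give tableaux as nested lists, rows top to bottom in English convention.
P = [[1, 2], [3, 4], [5]]

Insert 5: appended to row 1. P = [[5]].
Insert 3: 3 bumps 5 from row 1; 5 starts row 2. P = [[3], [5]].
Insert 4: appended to row 1. P = [[3, 4], [5]].
Insert 1: 1 bumps 3 from row 1; 3 bumps 5 from row 2; 5 starts row 3. P = [[1, 4], [3], [5]].
Insert 2: 2 bumps 4 from row 1; 4 appends to row 2. P = [[1, 2], [3, 4], [5]].

So P = [[1, 2], [3, 4], [5]].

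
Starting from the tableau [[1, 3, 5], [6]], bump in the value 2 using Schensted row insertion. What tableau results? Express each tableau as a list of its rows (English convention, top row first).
[[1, 2, 5], [3], [6]]

In row 1, 2 replaces 3 (the leftmost entry greater than 2); 3 is bumped to row 2. In row 2, 3 replaces 6 (the leftmost entry greater than 3); 6 is bumped to row 3. 6 starts a new row 3. The new tableau is [[1, 2, 5], [3], [6]].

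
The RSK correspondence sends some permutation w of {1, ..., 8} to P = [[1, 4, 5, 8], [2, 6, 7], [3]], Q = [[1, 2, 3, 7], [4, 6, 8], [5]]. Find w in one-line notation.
Reverse the RSK construction: for i from n down to 1, find the cell of Q containing i, remove the entry at that cell from P, and reverse-bump it up through P; the value ejected from row 1 is w(i).

Step i=8: Q has 8 at row 2, column 3; remove 7 from row 2 of P and reverse-bump: 7 enters row 1 and ejects 5. So w(8) = 5. P is now [[1, 4, 7, 8], [2, 6], [3]].
Step i=7: Q has 7 at row 1, column 4; remove that cell from P, ejecting 8. So w(7) = 8. P is now [[1, 4, 7], [2, 6], [3]].
Step i=6: Q has 6 at row 2, column 2; remove 6 from row 2 of P and reverse-bump: 6 enters row 1 and ejects 4. So w(6) = 4. P is now [[1, 6, 7], [2], [3]].
Step i=5: Q has 5 at row 3, column 1; remove 3 from row 3 of P and reverse-bump: 3 enters row 2 and ejects 2; 2 enters row 1 and ejects 1. So w(5) = 1. P is now [[2, 6, 7], [3]].
Step i=4: Q has 4 at row 2, column 1; remove 3 from row 2 of P and reverse-bump: 3 enters row 1 and ejects 2. So w(4) = 2. P is now [[3, 6, 7]].
Step i=3: Q has 3 at row 1, column 3; remove that cell from P, ejecting 7. So w(3) = 7. P is now [[3, 6]].
Step i=2: Q has 2 at row 1, column 2; remove that cell from P, ejecting 6. So w(2) = 6. P is now [[3]].
Step i=1: Q has 1 at row 1, column 1; remove that cell from P, ejecting 3. So w(1) = 3. P is now [].

So w = 3 6 7 2 1 4 8 5.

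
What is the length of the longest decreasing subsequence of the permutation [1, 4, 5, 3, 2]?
3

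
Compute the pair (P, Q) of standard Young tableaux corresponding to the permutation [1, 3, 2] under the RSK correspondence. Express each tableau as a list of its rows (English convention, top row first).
P = [[1, 2], [3]], Q = [[1, 2], [3]]

Insert each entry of the permutation into P by Schensted row insertion, recording in Q the position of each new cell.

Insert 1: appended to row 1. P = [[1]].
Insert 3: appended to row 1. P = [[1, 3]].
Insert 2: 2 bumps 3 from row 1; 3 starts row 2. P = [[1, 2], [3]].

So P = [[1, 2], [3]], Q = [[1, 2], [3]].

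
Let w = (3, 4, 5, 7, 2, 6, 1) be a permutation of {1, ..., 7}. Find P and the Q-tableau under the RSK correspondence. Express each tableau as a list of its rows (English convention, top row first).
Insert each entry of the permutation into P by Schensted row insertion, recording in Q the position of each new cell.

Insert 3: appended to row 1. P = [[3]].
Insert 4: appended to row 1. P = [[3, 4]].
Insert 5: appended to row 1. P = [[3, 4, 5]].
Insert 7: appended to row 1. P = [[3, 4, 5, 7]].
Insert 2: 2 bumps 3 from row 1; 3 starts row 2. P = [[2, 4, 5, 7], [3]].
Insert 6: 6 bumps 7 from row 1; 7 appends to row 2. P = [[2, 4, 5, 6], [3, 7]].
Insert 1: 1 bumps 2 from row 1; 2 bumps 3 from row 2; 3 starts row 3. P = [[1, 4, 5, 6], [2, 7], [3]].

So P = [[1, 4, 5, 6], [2, 7], [3]], Q = [[1, 2, 3, 4], [5, 6], [7]].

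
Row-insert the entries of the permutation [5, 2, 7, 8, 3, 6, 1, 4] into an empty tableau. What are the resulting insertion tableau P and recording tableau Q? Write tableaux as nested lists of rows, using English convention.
Insert each entry of the permutation into P by Schensted row insertion, recording in Q the position of each new cell.

Insert 5: appended to row 1. P = [[5]].
Insert 2: 2 bumps 5 from row 1; 5 starts row 2. P = [[2], [5]].
Insert 7: appended to row 1. P = [[2, 7], [5]].
Insert 8: appended to row 1. P = [[2, 7, 8], [5]].
Insert 3: 3 bumps 7 from row 1; 7 appends to row 2. P = [[2, 3, 8], [5, 7]].
Insert 6: 6 bumps 8 from row 1; 8 appends to row 2. P = [[2, 3, 6], [5, 7, 8]].
Insert 1: 1 bumps 2 from row 1; 2 bumps 5 from row 2; 5 starts row 3. P = [[1, 3, 6], [2, 7, 8], [5]].
Insert 4: 4 bumps 6 from row 1; 6 bumps 7 from row 2; 7 appends to row 3. P = [[1, 3, 4], [2, 6, 8], [5, 7]].

So P = [[1, 3, 4], [2, 6, 8], [5, 7]], Q = [[1, 3, 4], [2, 5, 6], [7, 8]].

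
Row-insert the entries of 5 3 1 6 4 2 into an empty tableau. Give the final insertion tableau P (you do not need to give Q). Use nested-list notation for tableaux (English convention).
P = [[1, 2], [3, 4], [5, 6]]

Insert 5: appended to row 1. P = [[5]].
Insert 3: 3 bumps 5 from row 1; 5 starts row 2. P = [[3], [5]].
Insert 1: 1 bumps 3 from row 1; 3 bumps 5 from row 2; 5 starts row 3. P = [[1], [3], [5]].
Insert 6: appended to row 1. P = [[1, 6], [3], [5]].
Insert 4: 4 bumps 6 from row 1; 6 appends to row 2. P = [[1, 4], [3, 6], [5]].
Insert 2: 2 bumps 4 from row 1; 4 bumps 6 from row 2; 6 appends to row 3. P = [[1, 2], [3, 4], [5, 6]].

So P = [[1, 2], [3, 4], [5, 6]].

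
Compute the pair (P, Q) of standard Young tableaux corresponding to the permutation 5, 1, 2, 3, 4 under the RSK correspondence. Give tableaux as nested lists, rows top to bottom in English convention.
Insert each entry of the permutation into P by Schensted row insertion, recording in Q the position of each new cell.

Insert 5: appended to row 1. P = [[5]].
Insert 1: 1 bumps 5 from row 1; 5 starts row 2. P = [[1], [5]].
Insert 2: appended to row 1. P = [[1, 2], [5]].
Insert 3: appended to row 1. P = [[1, 2, 3], [5]].
Insert 4: appended to row 1. P = [[1, 2, 3, 4], [5]].

So P = [[1, 2, 3, 4], [5]], Q = [[1, 3, 4, 5], [2]].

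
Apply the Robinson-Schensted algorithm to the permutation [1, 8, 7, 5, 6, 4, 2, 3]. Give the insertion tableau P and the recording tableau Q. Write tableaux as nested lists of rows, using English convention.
Insert each entry of the permutation into P by Schensted row insertion, recording in Q the position of each new cell.

After inserting 1: P = [[1]].
After inserting 8: P = [[1, 8]].
After inserting 7: P = [[1, 7], [8]].
After inserting 5: P = [[1, 5], [7], [8]].
After inserting 6: P = [[1, 5, 6], [7], [8]].
After inserting 4: P = [[1, 4, 6], [5], [7], [8]].
After inserting 2: P = [[1, 2, 6], [4], [5], [7], [8]].
After inserting 3: P = [[1, 2, 3], [4, 6], [5], [7], [8]].

So P = [[1, 2, 3], [4, 6], [5], [7], [8]], Q = [[1, 2, 5], [3, 8], [4], [6], [7]].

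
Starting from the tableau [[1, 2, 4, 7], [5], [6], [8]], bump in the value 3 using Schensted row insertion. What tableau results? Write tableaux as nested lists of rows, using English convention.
[[1, 2, 3, 7], [4], [5], [6], [8]]

In row 1, 3 replaces 4 (the leftmost entry greater than 3); 4 is bumped to row 2. In row 2, 4 replaces 5 (the leftmost entry greater than 4); 5 is bumped to row 3. In row 3, 5 replaces 6 (the leftmost entry greater than 5); 6 is bumped to row 4. In row 4, 6 replaces 8 (the leftmost entry greater than 6); 8 is bumped to row 5. 8 starts a new row 5. The new tableau is [[1, 2, 3, 7], [4], [5], [6], [8]].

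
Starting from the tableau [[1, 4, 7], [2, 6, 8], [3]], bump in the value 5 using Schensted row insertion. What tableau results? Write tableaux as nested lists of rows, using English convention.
[[1, 4, 5], [2, 6, 7], [3, 8]]

In row 1, 5 replaces 7 (the leftmost entry greater than 5); 7 is bumped to row 2. In row 2, 7 replaces 8 (the leftmost entry greater than 7); 8 is bumped to row 3. 8 is appended to row 3. The new tableau is [[1, 4, 5], [2, 6, 7], [3, 8]].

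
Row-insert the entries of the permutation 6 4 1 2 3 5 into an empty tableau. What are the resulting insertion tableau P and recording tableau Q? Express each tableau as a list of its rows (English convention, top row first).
P = [[1, 2, 3, 5], [4], [6]], Q = [[1, 4, 5, 6], [2], [3]]

Insert each entry of the permutation into P by Schensted row insertion, recording in Q the position of each new cell.

Insert 6: appended to row 1. P = [[6]].
Insert 4: 4 bumps 6 from row 1; 6 starts row 2. P = [[4], [6]].
Insert 1: 1 bumps 4 from row 1; 4 bumps 6 from row 2; 6 starts row 3. P = [[1], [4], [6]].
Insert 2: appended to row 1. P = [[1, 2], [4], [6]].
Insert 3: appended to row 1. P = [[1, 2, 3], [4], [6]].
Insert 5: appended to row 1. P = [[1, 2, 3, 5], [4], [6]].

So P = [[1, 2, 3, 5], [4], [6]], Q = [[1, 4, 5, 6], [2], [3]].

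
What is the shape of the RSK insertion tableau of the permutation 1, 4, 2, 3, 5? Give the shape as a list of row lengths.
Row-insert each entry into an empty tableau.

After inserting 1: P = [[1]].
After inserting 4: P = [[1, 4]].
After inserting 2: P = [[1, 2], [4]].
After inserting 3: P = [[1, 2, 3], [4]].
After inserting 5: P = [[1, 2, 3, 5], [4]].

The final insertion tableau P = [[1, 2, 3, 5], [4]] has shape [4, 1].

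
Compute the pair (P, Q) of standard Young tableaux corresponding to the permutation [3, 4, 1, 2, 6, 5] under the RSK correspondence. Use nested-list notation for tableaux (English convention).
P = [[1, 2, 5], [3, 4, 6]], Q = [[1, 2, 5], [3, 4, 6]]

Insert each entry of the permutation into P by Schensted row insertion, recording in Q the position of each new cell.

Insert 3: appended to row 1. P = [[3]].
Insert 4: appended to row 1. P = [[3, 4]].
Insert 1: 1 bumps 3 from row 1; 3 starts row 2. P = [[1, 4], [3]].
Insert 2: 2 bumps 4 from row 1; 4 appends to row 2. P = [[1, 2], [3, 4]].
Insert 6: appended to row 1. P = [[1, 2, 6], [3, 4]].
Insert 5: 5 bumps 6 from row 1; 6 appends to row 2. P = [[1, 2, 5], [3, 4, 6]].

So P = [[1, 2, 5], [3, 4, 6]], Q = [[1, 2, 5], [3, 4, 6]].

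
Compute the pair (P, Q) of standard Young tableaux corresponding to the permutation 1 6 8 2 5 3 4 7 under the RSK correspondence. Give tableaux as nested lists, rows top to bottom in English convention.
P = [[1, 2, 3, 4, 7], [5, 8], [6]], Q = [[1, 2, 3, 7, 8], [4, 5], [6]]

Insert each entry of the permutation into P by Schensted row insertion, recording in Q the position of each new cell.

Insert 1: appended to row 1. P = [[1]], Q = [[1]].
Insert 6: appended to row 1. P = [[1, 6]], Q = [[1, 2]].
Insert 8: appended to row 1. P = [[1, 6, 8]], Q = [[1, 2, 3]].
Insert 2: 2 bumps 6 from row 1; 6 starts row 2. P = [[1, 2, 8], [6]], Q = [[1, 2, 3], [4]].
Insert 5: 5 bumps 8 from row 1; 8 appends to row 2. P = [[1, 2, 5], [6, 8]], Q = [[1, 2, 3], [4, 5]].
Insert 3: 3 bumps 5 from row 1; 5 bumps 6 from row 2; 6 starts row 3. P = [[1, 2, 3], [5, 8], [6]], Q = [[1, 2, 3], [4, 5], [6]].
Insert 4: appended to row 1. P = [[1, 2, 3, 4], [5, 8], [6]], Q = [[1, 2, 3, 7], [4, 5], [6]].
Insert 7: appended to row 1. P = [[1, 2, 3, 4, 7], [5, 8], [6]], Q = [[1, 2, 3, 7, 8], [4, 5], [6]].

So P = [[1, 2, 3, 4, 7], [5, 8], [6]], Q = [[1, 2, 3, 7, 8], [4, 5], [6]].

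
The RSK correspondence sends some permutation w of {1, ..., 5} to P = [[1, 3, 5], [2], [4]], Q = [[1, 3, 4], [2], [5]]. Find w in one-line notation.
Reverse RSK: for i = n, n-1, ..., 1, locate i in Q, remove the corresponding corner cell from P, and reverse-bump its entry up through P; the value ejected from row 1 is w(i).

So w = 4 2 3 5 1.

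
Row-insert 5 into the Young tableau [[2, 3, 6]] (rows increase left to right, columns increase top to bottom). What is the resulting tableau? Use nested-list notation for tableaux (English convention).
[[2, 3, 5], [6]]

In row 1, 5 replaces 6 (the leftmost entry greater than 5); 6 is bumped to row 2. 6 starts a new row 2. The new tableau is [[2, 3, 5], [6]].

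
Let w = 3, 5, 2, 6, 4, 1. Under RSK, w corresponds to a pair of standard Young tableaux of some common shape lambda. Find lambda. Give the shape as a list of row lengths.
Row-insert each entry into an empty tableau.

After inserting 3: P = [[3]].
After inserting 5: P = [[3, 5]].
After inserting 2: P = [[2, 5], [3]].
After inserting 6: P = [[2, 5, 6], [3]].
After inserting 4: P = [[2, 4, 6], [3, 5]].
After inserting 1: P = [[1, 4, 6], [2, 5], [3]].

The final insertion tableau P = [[1, 4, 6], [2, 5], [3]] has shape [3, 2, 1].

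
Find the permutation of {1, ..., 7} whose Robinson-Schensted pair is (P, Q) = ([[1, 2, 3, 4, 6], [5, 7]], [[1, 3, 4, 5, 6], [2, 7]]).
Reverse RSK: for i = n, n-1, ..., 1, locate i in Q, remove the corresponding corner cell from P, and reverse-bump its entry up through P; the value ejected from row 1 is w(i).

So w = 5 1 2 3 4 7 6.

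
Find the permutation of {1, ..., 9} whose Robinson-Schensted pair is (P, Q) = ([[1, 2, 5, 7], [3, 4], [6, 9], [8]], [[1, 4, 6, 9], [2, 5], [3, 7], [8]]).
Reverse the RSK construction: for i from n down to 1, find the cell of Q containing i, remove the entry at that cell from P, and reverse-bump it up through P; the value ejected from row 1 is w(i).

Step i=9: Q has 9 at row 1, column 4; remove that cell from P, ejecting 7. So w(9) = 7. P is now [[1, 2, 5], [3, 4], [6, 9], [8]].
Step i=8: Q has 8 at row 4, column 1; remove 8 from row 4 of P and reverse-bump: 8 enters row 3 and ejects 6; 6 enters row 2 and ejects 4; 4 enters row 1 and ejects 2. So w(8) = 2. P is now [[1, 4, 5], [3, 6], [8, 9]].
Step i=7: Q has 7 at row 3, column 2; remove 9 from row 3 of P and reverse-bump: 9 enters row 2 and ejects 6; 6 enters row 1 and ejects 5. So w(7) = 5. P is now [[1, 4, 6], [3, 9], [8]].
Step i=6: Q has 6 at row 1, column 3; remove that cell from P, ejecting 6. So w(6) = 6. P is now [[1, 4], [3, 9], [8]].
Step i=5: Q has 5 at row 2, column 2; remove 9 from row 2 of P and reverse-bump: 9 enters row 1 and ejects 4. So w(5) = 4. P is now [[1, 9], [3], [8]].
Step i=4: Q has 4 at row 1, column 2; remove that cell from P, ejecting 9. So w(4) = 9. P is now [[1], [3], [8]].
Step i=3: Q has 3 at row 3, column 1; remove 8 from row 3 of P and reverse-bump: 8 enters row 2 and ejects 3; 3 enters row 1 and ejects 1. So w(3) = 1. P is now [[3], [8]].
Step i=2: Q has 2 at row 2, column 1; remove 8 from row 2 of P and reverse-bump: 8 enters row 1 and ejects 3. So w(2) = 3. P is now [[8]].
Step i=1: Q has 1 at row 1, column 1; remove that cell from P, ejecting 8. So w(1) = 8. P is now [].

So w = 8 3 1 9 4 6 5 2 7.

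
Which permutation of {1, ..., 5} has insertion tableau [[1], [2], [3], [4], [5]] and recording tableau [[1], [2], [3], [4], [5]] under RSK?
Reverse the RSK construction: for i from n down to 1, find the cell of Q containing i, remove the entry at that cell from P, and reverse-bump it up through P; the value ejected from row 1 is w(i).

Step i=5: Q has 5 at row 5, column 1; remove 5 from row 5 of P and reverse-bump: 5 enters row 4 and ejects 4; 4 enters row 3 and ejects 3; 3 enters row 2 and ejects 2; 2 enters row 1 and ejects 1. So w(5) = 1. P is now [[2], [3], [4], [5]].
Step i=4: Q has 4 at row 4, column 1; remove 5 from row 4 of P and reverse-bump: 5 enters row 3 and ejects 4; 4 enters row 2 and ejects 3; 3 enters row 1 and ejects 2. So w(4) = 2. P is now [[3], [4], [5]].
Step i=3: Q has 3 at row 3, column 1; remove 5 from row 3 of P and reverse-bump: 5 enters row 2 and ejects 4; 4 enters row 1 and ejects 3. So w(3) = 3. P is now [[4], [5]].
Step i=2: Q has 2 at row 2, column 1; remove 5 from row 2 of P and reverse-bump: 5 enters row 1 and ejects 4. So w(2) = 4. P is now [[5]].
Step i=1: Q has 1 at row 1, column 1; remove that cell from P, ejecting 5. So w(1) = 5. P is now [].

So w = 5 4 3 2 1.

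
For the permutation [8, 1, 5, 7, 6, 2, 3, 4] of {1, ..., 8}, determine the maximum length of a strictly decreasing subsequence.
4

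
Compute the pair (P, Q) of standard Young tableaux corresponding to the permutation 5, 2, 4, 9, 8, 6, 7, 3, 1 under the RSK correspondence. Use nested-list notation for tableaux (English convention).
P = [[1, 3, 6, 7], [2, 8], [4], [5], [9]], Q = [[1, 3, 4, 7], [2, 5], [6], [8], [9]]

Insert each entry of the permutation into P by Schensted row insertion, recording in Q the position of each new cell.

Insert 5: appended to row 1. P = [[5]].
Insert 2: 2 bumps 5 from row 1; 5 starts row 2. P = [[2], [5]].
Insert 4: appended to row 1. P = [[2, 4], [5]].
Insert 9: appended to row 1. P = [[2, 4, 9], [5]].
Insert 8: 8 bumps 9 from row 1; 9 appends to row 2. P = [[2, 4, 8], [5, 9]].
Insert 6: 6 bumps 8 from row 1; 8 bumps 9 from row 2; 9 starts row 3. P = [[2, 4, 6], [5, 8], [9]].
Insert 7: appended to row 1. P = [[2, 4, 6, 7], [5, 8], [9]].
Insert 3: 3 bumps 4 from row 1; 4 bumps 5 from row 2; 5 bumps 9 from row 3; 9 starts row 4. P = [[2, 3, 6, 7], [4, 8], [5], [9]].
Insert 1: 1 bumps 2 from row 1; 2 bumps 4 from row 2; 4 bumps 5 from row 3; 5 bumps 9 from row 4; 9 starts row 5. P = [[1, 3, 6, 7], [2, 8], [4], [5], [9]].

So P = [[1, 3, 6, 7], [2, 8], [4], [5], [9]], Q = [[1, 3, 4, 7], [2, 5], [6], [8], [9]].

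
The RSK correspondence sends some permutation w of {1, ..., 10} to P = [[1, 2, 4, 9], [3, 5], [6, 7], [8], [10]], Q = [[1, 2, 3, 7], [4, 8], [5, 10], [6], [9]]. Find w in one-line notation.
1 6 10 8 7 3 9 5 2 4

Reverse the RSK construction: for i from n down to 1, find the cell of Q containing i, remove the entry at that cell from P, and reverse-bump it up through P; the value ejected from row 1 is w(i).

Step i=10: Q has 10 at row 3, column 2; remove 7 from row 3 of P and reverse-bump: 7 enters row 2 and ejects 5; 5 enters row 1 and ejects 4. So w(10) = 4. P is now [[1, 2, 5, 9], [3, 7], [6], [8], [10]].
Step i=9: Q has 9 at row 5, column 1; remove 10 from row 5 of P and reverse-bump: 10 enters row 4 and ejects 8; 8 enters row 3 and ejects 6; 6 enters row 2 and ejects 3; 3 enters row 1 and ejects 2. So w(9) = 2. P is now [[1, 3, 5, 9], [6, 7], [8], [10]].
Step i=8: Q has 8 at row 2, column 2; remove 7 from row 2 of P and reverse-bump: 7 enters row 1 and ejects 5. So w(8) = 5. P is now [[1, 3, 7, 9], [6], [8], [10]].
Step i=7: Q has 7 at row 1, column 4; remove that cell from P, ejecting 9. So w(7) = 9. P is now [[1, 3, 7], [6], [8], [10]].
Step i=6: Q has 6 at row 4, column 1; remove 10 from row 4 of P and reverse-bump: 10 enters row 3 and ejects 8; 8 enters row 2 and ejects 6; 6 enters row 1 and ejects 3. So w(6) = 3. P is now [[1, 6, 7], [8], [10]].
Step i=5: Q has 5 at row 3, column 1; remove 10 from row 3 of P and reverse-bump: 10 enters row 2 and ejects 8; 8 enters row 1 and ejects 7. So w(5) = 7. P is now [[1, 6, 8], [10]].
Step i=4: Q has 4 at row 2, column 1; remove 10 from row 2 of P and reverse-bump: 10 enters row 1 and ejects 8. So w(4) = 8. P is now [[1, 6, 10]].
Step i=3: Q has 3 at row 1, column 3; remove that cell from P, ejecting 10. So w(3) = 10. P is now [[1, 6]].
Step i=2: Q has 2 at row 1, column 2; remove that cell from P, ejecting 6. So w(2) = 6. P is now [[1]].
Step i=1: Q has 1 at row 1, column 1; remove that cell from P, ejecting 1. So w(1) = 1. P is now [].

So w = 1 6 10 8 7 3 9 5 2 4.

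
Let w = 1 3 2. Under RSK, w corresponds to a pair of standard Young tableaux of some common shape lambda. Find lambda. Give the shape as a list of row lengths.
Row-insert each entry into an empty tableau.

After inserting 1: P = [[1]].
After inserting 3: P = [[1, 3]].
After inserting 2: P = [[1, 2], [3]].

The final insertion tableau P = [[1, 2], [3]] has shape [2, 1].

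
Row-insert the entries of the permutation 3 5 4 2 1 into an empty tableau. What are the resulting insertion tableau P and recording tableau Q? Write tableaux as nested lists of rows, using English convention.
Insert each entry of the permutation into P by Schensted row insertion, recording in Q the position of each new cell.

Insert 3: appended to row 1. P = [[3]], Q = [[1]].
Insert 5: appended to row 1. P = [[3, 5]], Q = [[1, 2]].
Insert 4: 4 bumps 5 from row 1; 5 starts row 2. P = [[3, 4], [5]], Q = [[1, 2], [3]].
Insert 2: 2 bumps 3 from row 1; 3 bumps 5 from row 2; 5 starts row 3. P = [[2, 4], [3], [5]], Q = [[1, 2], [3], [4]].
Insert 1: 1 bumps 2 from row 1; 2 bumps 3 from row 2; 3 bumps 5 from row 3; 5 starts row 4. P = [[1, 4], [2], [3], [5]], Q = [[1, 2], [3], [4], [5]].

So P = [[1, 4], [2], [3], [5]], Q = [[1, 2], [3], [4], [5]].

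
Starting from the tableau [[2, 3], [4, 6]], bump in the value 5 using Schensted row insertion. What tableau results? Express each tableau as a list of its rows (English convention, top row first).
5 is larger than every entry of row 1, so it is appended to row 1. The new tableau is [[2, 3, 5], [4, 6]].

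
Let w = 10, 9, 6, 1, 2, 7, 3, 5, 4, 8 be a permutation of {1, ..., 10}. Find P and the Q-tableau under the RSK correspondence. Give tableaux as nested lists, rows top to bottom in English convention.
P = [[1, 2, 3, 4, 8], [5, 7], [6], [9], [10]], Q = [[1, 5, 6, 8, 10], [2, 7], [3], [4], [9]]

Insert each entry of the permutation into P by Schensted row insertion, recording in Q the position of each new cell.

Insert 10: appended to row 1. P = [[10]].
Insert 9: 9 bumps 10 from row 1; 10 starts row 2. P = [[9], [10]].
Insert 6: 6 bumps 9 from row 1; 9 bumps 10 from row 2; 10 starts row 3. P = [[6], [9], [10]].
Insert 1: 1 bumps 6 from row 1; 6 bumps 9 from row 2; 9 bumps 10 from row 3; 10 starts row 4. P = [[1], [6], [9], [10]].
Insert 2: appended to row 1. P = [[1, 2], [6], [9], [10]].
Insert 7: appended to row 1. P = [[1, 2, 7], [6], [9], [10]].
Insert 3: 3 bumps 7 from row 1; 7 appends to row 2. P = [[1, 2, 3], [6, 7], [9], [10]].
Insert 5: appended to row 1. P = [[1, 2, 3, 5], [6, 7], [9], [10]].
Insert 4: 4 bumps 5 from row 1; 5 bumps 6 from row 2; 6 bumps 9 from row 3; 9 bumps 10 from row 4; 10 starts row 5. P = [[1, 2, 3, 4], [5, 7], [6], [9], [10]].
Insert 8: appended to row 1. P = [[1, 2, 3, 4, 8], [5, 7], [6], [9], [10]].

So P = [[1, 2, 3, 4, 8], [5, 7], [6], [9], [10]], Q = [[1, 5, 6, 8, 10], [2, 7], [3], [4], [9]].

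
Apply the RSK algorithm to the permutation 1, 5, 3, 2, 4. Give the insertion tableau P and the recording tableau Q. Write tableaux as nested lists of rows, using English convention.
P = [[1, 2, 4], [3], [5]], Q = [[1, 2, 5], [3], [4]]

Insert each entry of the permutation into P by Schensted row insertion, recording in Q the position of each new cell.

After inserting 1: P = [[1]].
After inserting 5: P = [[1, 5]].
After inserting 3: P = [[1, 3], [5]].
After inserting 2: P = [[1, 2], [3], [5]].
After inserting 4: P = [[1, 2, 4], [3], [5]].

So P = [[1, 2, 4], [3], [5]], Q = [[1, 2, 5], [3], [4]].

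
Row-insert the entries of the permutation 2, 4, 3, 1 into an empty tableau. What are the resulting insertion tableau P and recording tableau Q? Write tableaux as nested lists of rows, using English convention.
Insert each entry of the permutation into P by Schensted row insertion, recording in Q the position of each new cell.

Insert 2: appended to row 1. P = [[2]].
Insert 4: appended to row 1. P = [[2, 4]].
Insert 3: 3 bumps 4 from row 1; 4 starts row 2. P = [[2, 3], [4]].
Insert 1: 1 bumps 2 from row 1; 2 bumps 4 from row 2; 4 starts row 3. P = [[1, 3], [2], [4]].

So P = [[1, 3], [2], [4]], Q = [[1, 2], [3], [4]].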